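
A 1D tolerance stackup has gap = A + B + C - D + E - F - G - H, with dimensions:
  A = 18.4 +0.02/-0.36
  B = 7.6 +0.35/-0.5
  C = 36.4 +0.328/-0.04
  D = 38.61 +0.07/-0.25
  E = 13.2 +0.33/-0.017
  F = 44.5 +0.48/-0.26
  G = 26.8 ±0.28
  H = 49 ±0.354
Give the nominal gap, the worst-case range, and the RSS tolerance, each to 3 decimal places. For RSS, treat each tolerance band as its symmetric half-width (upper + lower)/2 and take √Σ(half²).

nominal=-83.310 wc=[-85.411,-81.138] rss=0.804

Stack each dimension's contribution:
  +A: nom +18.400 → Σnom=18.400; wc +0.020/-0.360 → slack +0.020/-0.360; half-tol=0.190, Σhalf²=0.036100
  +B: nom +7.600 → Σnom=26.000; wc +0.350/-0.500 → slack +0.370/-0.860; half-tol=0.425, Σhalf²=0.216725
  +C: nom +36.400 → Σnom=62.400; wc +0.328/-0.040 → slack +0.698/-0.900; half-tol=0.184, Σhalf²=0.250581
  -D: nom -38.610 → Σnom=23.790; wc +0.250/-0.070 → slack +0.948/-0.970; half-tol=0.160, Σhalf²=0.276181
  +E: nom +13.200 → Σnom=36.990; wc +0.330/-0.017 → slack +1.278/-0.987; half-tol=0.174, Σhalf²=0.306283
  -F: nom -44.500 → Σnom=-7.510; wc +0.260/-0.480 → slack +1.538/-1.467; half-tol=0.370, Σhalf²=0.443183
  -G: nom -26.800 → Σnom=-34.310; wc +0.280/-0.280 → slack +1.818/-1.747; half-tol=0.280, Σhalf²=0.521583
  -H: nom -49.000 → Σnom=-83.310; wc +0.354/-0.354 → slack +2.172/-2.101; half-tol=0.354, Σhalf²=0.646899
Nominal = -83.310. Worst-case = [-83.310 - 2.101, -83.310 + 2.172] = [-85.411, -81.138]. RSS = √0.646899 = 0.804.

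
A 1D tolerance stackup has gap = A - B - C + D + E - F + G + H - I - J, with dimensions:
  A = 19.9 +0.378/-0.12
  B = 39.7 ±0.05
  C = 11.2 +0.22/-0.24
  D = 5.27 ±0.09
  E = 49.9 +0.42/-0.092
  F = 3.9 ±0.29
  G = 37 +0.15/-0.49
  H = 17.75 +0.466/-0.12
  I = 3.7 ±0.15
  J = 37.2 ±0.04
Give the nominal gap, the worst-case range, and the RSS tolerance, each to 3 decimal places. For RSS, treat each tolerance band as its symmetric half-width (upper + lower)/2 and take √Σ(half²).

Stack each dimension's contribution:
  +A: nom +19.900 → Σnom=19.900; wc +0.378/-0.120 → slack +0.378/-0.120; half-tol=0.249, Σhalf²=0.062001
  -B: nom -39.700 → Σnom=-19.800; wc +0.050/-0.050 → slack +0.428/-0.170; half-tol=0.050, Σhalf²=0.064501
  -C: nom -11.200 → Σnom=-31.000; wc +0.240/-0.220 → slack +0.668/-0.390; half-tol=0.230, Σhalf²=0.117401
  +D: nom +5.270 → Σnom=-25.730; wc +0.090/-0.090 → slack +0.758/-0.480; half-tol=0.090, Σhalf²=0.125501
  +E: nom +49.900 → Σnom=24.170; wc +0.420/-0.092 → slack +1.178/-0.572; half-tol=0.256, Σhalf²=0.191037
  -F: nom -3.900 → Σnom=20.270; wc +0.290/-0.290 → slack +1.468/-0.862; half-tol=0.290, Σhalf²=0.275137
  +G: nom +37.000 → Σnom=57.270; wc +0.150/-0.490 → slack +1.618/-1.352; half-tol=0.320, Σhalf²=0.377537
  +H: nom +17.750 → Σnom=75.020; wc +0.466/-0.120 → slack +2.084/-1.472; half-tol=0.293, Σhalf²=0.463386
  -I: nom -3.700 → Σnom=71.320; wc +0.150/-0.150 → slack +2.234/-1.622; half-tol=0.150, Σhalf²=0.485886
  -J: nom -37.200 → Σnom=34.120; wc +0.040/-0.040 → slack +2.274/-1.662; half-tol=0.040, Σhalf²=0.487486
Nominal = 34.120. Worst-case = [34.120 - 1.662, 34.120 + 2.274] = [32.458, 36.394]. RSS = √0.487486 = 0.698.

nominal=34.120 wc=[32.458,36.394] rss=0.698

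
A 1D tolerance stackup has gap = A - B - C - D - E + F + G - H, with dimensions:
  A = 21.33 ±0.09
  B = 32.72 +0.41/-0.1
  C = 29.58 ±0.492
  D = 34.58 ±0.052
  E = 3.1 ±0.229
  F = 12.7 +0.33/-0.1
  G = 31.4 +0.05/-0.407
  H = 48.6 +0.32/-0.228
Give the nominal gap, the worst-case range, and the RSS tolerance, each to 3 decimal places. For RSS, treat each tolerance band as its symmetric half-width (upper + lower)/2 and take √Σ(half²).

nominal=-83.150 wc=[-85.250,-81.579] rss=0.737

Stack each dimension's contribution:
  +A: nom +21.330 → Σnom=21.330; wc +0.090/-0.090 → slack +0.090/-0.090; half-tol=0.090, Σhalf²=0.008100
  -B: nom -32.720 → Σnom=-11.390; wc +0.100/-0.410 → slack +0.190/-0.500; half-tol=0.255, Σhalf²=0.073125
  -C: nom -29.580 → Σnom=-40.970; wc +0.492/-0.492 → slack +0.682/-0.992; half-tol=0.492, Σhalf²=0.315189
  -D: nom -34.580 → Σnom=-75.550; wc +0.052/-0.052 → slack +0.734/-1.044; half-tol=0.052, Σhalf²=0.317893
  -E: nom -3.100 → Σnom=-78.650; wc +0.229/-0.229 → slack +0.963/-1.273; half-tol=0.229, Σhalf²=0.370334
  +F: nom +12.700 → Σnom=-65.950; wc +0.330/-0.100 → slack +1.293/-1.373; half-tol=0.215, Σhalf²=0.416559
  +G: nom +31.400 → Σnom=-34.550; wc +0.050/-0.407 → slack +1.343/-1.780; half-tol=0.228, Σhalf²=0.468771
  -H: nom -48.600 → Σnom=-83.150; wc +0.228/-0.320 → slack +1.571/-2.100; half-tol=0.274, Σhalf²=0.543847
Nominal = -83.150. Worst-case = [-83.150 - 2.100, -83.150 + 1.571] = [-85.250, -81.579]. RSS = √0.543847 = 0.737.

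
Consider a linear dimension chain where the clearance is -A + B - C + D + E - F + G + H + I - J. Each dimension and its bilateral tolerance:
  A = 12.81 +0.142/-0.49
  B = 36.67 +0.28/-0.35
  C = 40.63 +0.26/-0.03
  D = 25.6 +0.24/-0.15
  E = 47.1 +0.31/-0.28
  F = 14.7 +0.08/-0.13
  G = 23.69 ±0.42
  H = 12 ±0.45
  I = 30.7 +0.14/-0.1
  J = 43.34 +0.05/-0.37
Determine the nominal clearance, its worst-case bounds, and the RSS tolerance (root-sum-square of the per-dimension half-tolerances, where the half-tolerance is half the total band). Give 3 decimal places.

Stack each dimension's contribution:
  -A: nom -12.810 → Σnom=-12.810; wc +0.490/-0.142 → slack +0.490/-0.142; half-tol=0.316, Σhalf²=0.099856
  +B: nom +36.670 → Σnom=23.860; wc +0.280/-0.350 → slack +0.770/-0.492; half-tol=0.315, Σhalf²=0.199081
  -C: nom -40.630 → Σnom=-16.770; wc +0.030/-0.260 → slack +0.800/-0.752; half-tol=0.145, Σhalf²=0.220106
  +D: nom +25.600 → Σnom=8.830; wc +0.240/-0.150 → slack +1.040/-0.902; half-tol=0.195, Σhalf²=0.258131
  +E: nom +47.100 → Σnom=55.930; wc +0.310/-0.280 → slack +1.350/-1.182; half-tol=0.295, Σhalf²=0.345156
  -F: nom -14.700 → Σnom=41.230; wc +0.130/-0.080 → slack +1.480/-1.262; half-tol=0.105, Σhalf²=0.356181
  +G: nom +23.690 → Σnom=64.920; wc +0.420/-0.420 → slack +1.900/-1.682; half-tol=0.420, Σhalf²=0.532581
  +H: nom +12.000 → Σnom=76.920; wc +0.450/-0.450 → slack +2.350/-2.132; half-tol=0.450, Σhalf²=0.735081
  +I: nom +30.700 → Σnom=107.620; wc +0.140/-0.100 → slack +2.490/-2.232; half-tol=0.120, Σhalf²=0.749481
  -J: nom -43.340 → Σnom=64.280; wc +0.370/-0.050 → slack +2.860/-2.282; half-tol=0.210, Σhalf²=0.793581
Nominal = 64.280. Worst-case = [64.280 - 2.282, 64.280 + 2.860] = [61.998, 67.140]. RSS = √0.793581 = 0.891.

nominal=64.280 wc=[61.998,67.140] rss=0.891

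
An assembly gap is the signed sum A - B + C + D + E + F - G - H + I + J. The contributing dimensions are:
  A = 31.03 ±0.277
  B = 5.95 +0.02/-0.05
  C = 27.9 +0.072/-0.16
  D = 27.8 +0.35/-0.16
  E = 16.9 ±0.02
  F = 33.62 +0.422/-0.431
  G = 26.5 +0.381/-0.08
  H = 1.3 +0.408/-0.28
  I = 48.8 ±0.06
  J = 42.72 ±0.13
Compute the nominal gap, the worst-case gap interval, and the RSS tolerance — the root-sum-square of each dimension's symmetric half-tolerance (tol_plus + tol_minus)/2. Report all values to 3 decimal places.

Stack each dimension's contribution:
  +A: nom +31.030 → Σnom=31.030; wc +0.277/-0.277 → slack +0.277/-0.277; half-tol=0.277, Σhalf²=0.076729
  -B: nom -5.950 → Σnom=25.080; wc +0.050/-0.020 → slack +0.327/-0.297; half-tol=0.035, Σhalf²=0.077954
  +C: nom +27.900 → Σnom=52.980; wc +0.072/-0.160 → slack +0.399/-0.457; half-tol=0.116, Σhalf²=0.091410
  +D: nom +27.800 → Σnom=80.780; wc +0.350/-0.160 → slack +0.749/-0.617; half-tol=0.255, Σhalf²=0.156435
  +E: nom +16.900 → Σnom=97.680; wc +0.020/-0.020 → slack +0.769/-0.637; half-tol=0.020, Σhalf²=0.156835
  +F: nom +33.620 → Σnom=131.300; wc +0.422/-0.431 → slack +1.191/-1.068; half-tol=0.426, Σhalf²=0.338737
  -G: nom -26.500 → Σnom=104.800; wc +0.080/-0.381 → slack +1.271/-1.449; half-tol=0.231, Σhalf²=0.391867
  -H: nom -1.300 → Σnom=103.500; wc +0.280/-0.408 → slack +1.551/-1.857; half-tol=0.344, Σhalf²=0.510203
  +I: nom +48.800 → Σnom=152.300; wc +0.060/-0.060 → slack +1.611/-1.917; half-tol=0.060, Σhalf²=0.513803
  +J: nom +42.720 → Σnom=195.020; wc +0.130/-0.130 → slack +1.741/-2.047; half-tol=0.130, Σhalf²=0.530703
Nominal = 195.020. Worst-case = [195.020 - 2.047, 195.020 + 1.741] = [192.973, 196.761]. RSS = √0.530703 = 0.728.

nominal=195.020 wc=[192.973,196.761] rss=0.728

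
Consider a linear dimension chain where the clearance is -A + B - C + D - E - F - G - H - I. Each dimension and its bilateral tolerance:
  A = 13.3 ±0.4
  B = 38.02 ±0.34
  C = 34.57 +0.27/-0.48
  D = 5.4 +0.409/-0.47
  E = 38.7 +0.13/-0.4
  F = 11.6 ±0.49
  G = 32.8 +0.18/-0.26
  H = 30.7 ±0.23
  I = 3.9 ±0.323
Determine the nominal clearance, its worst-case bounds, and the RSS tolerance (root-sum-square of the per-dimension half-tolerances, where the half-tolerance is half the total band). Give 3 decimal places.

Stack each dimension's contribution:
  -A: nom -13.300 → Σnom=-13.300; wc +0.400/-0.400 → slack +0.400/-0.400; half-tol=0.400, Σhalf²=0.160000
  +B: nom +38.020 → Σnom=24.720; wc +0.340/-0.340 → slack +0.740/-0.740; half-tol=0.340, Σhalf²=0.275600
  -C: nom -34.570 → Σnom=-9.850; wc +0.480/-0.270 → slack +1.220/-1.010; half-tol=0.375, Σhalf²=0.416225
  +D: nom +5.400 → Σnom=-4.450; wc +0.409/-0.470 → slack +1.629/-1.480; half-tol=0.440, Σhalf²=0.609385
  -E: nom -38.700 → Σnom=-43.150; wc +0.400/-0.130 → slack +2.029/-1.610; half-tol=0.265, Σhalf²=0.679610
  -F: nom -11.600 → Σnom=-54.750; wc +0.490/-0.490 → slack +2.519/-2.100; half-tol=0.490, Σhalf²=0.919710
  -G: nom -32.800 → Σnom=-87.550; wc +0.260/-0.180 → slack +2.779/-2.280; half-tol=0.220, Σhalf²=0.968110
  -H: nom -30.700 → Σnom=-118.250; wc +0.230/-0.230 → slack +3.009/-2.510; half-tol=0.230, Σhalf²=1.021010
  -I: nom -3.900 → Σnom=-122.150; wc +0.323/-0.323 → slack +3.332/-2.833; half-tol=0.323, Σhalf²=1.125339
Nominal = -122.150. Worst-case = [-122.150 - 2.833, -122.150 + 3.332] = [-124.983, -118.818]. RSS = √1.125339 = 1.061.

nominal=-122.150 wc=[-124.983,-118.818] rss=1.061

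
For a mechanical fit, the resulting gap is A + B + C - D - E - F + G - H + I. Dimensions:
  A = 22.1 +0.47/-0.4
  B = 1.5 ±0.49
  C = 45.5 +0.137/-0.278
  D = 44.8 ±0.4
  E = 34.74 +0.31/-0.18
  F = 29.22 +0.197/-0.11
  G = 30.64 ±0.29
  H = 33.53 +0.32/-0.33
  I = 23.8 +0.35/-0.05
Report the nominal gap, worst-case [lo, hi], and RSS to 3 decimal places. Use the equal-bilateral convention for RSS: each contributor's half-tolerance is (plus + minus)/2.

nominal=-18.750 wc=[-21.485,-15.993] rss=0.972

Stack each dimension's contribution:
  +A: nom +22.100 → Σnom=22.100; wc +0.470/-0.400 → slack +0.470/-0.400; half-tol=0.435, Σhalf²=0.189225
  +B: nom +1.500 → Σnom=23.600; wc +0.490/-0.490 → slack +0.960/-0.890; half-tol=0.490, Σhalf²=0.429325
  +C: nom +45.500 → Σnom=69.100; wc +0.137/-0.278 → slack +1.097/-1.168; half-tol=0.208, Σhalf²=0.472381
  -D: nom -44.800 → Σnom=24.300; wc +0.400/-0.400 → slack +1.497/-1.568; half-tol=0.400, Σhalf²=0.632381
  -E: nom -34.740 → Σnom=-10.440; wc +0.180/-0.310 → slack +1.677/-1.878; half-tol=0.245, Σhalf²=0.692406
  -F: nom -29.220 → Σnom=-39.660; wc +0.110/-0.197 → slack +1.787/-2.075; half-tol=0.153, Σhalf²=0.715969
  +G: nom +30.640 → Σnom=-9.020; wc +0.290/-0.290 → slack +2.077/-2.365; half-tol=0.290, Σhalf²=0.800068
  -H: nom -33.530 → Σnom=-42.550; wc +0.330/-0.320 → slack +2.407/-2.685; half-tol=0.325, Σhalf²=0.905693
  +I: nom +23.800 → Σnom=-18.750; wc +0.350/-0.050 → slack +2.757/-2.735; half-tol=0.200, Σhalf²=0.945693
Nominal = -18.750. Worst-case = [-18.750 - 2.735, -18.750 + 2.757] = [-21.485, -15.993]. RSS = √0.945693 = 0.972.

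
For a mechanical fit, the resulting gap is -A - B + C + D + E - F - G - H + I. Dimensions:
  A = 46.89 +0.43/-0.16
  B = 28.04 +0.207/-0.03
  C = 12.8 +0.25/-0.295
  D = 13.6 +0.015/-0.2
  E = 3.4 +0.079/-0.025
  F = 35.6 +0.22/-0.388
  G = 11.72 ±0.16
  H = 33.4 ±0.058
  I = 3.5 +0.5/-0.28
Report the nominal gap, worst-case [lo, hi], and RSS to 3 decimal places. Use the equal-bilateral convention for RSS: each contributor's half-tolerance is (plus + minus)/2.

Stack each dimension's contribution:
  -A: nom -46.890 → Σnom=-46.890; wc +0.160/-0.430 → slack +0.160/-0.430; half-tol=0.295, Σhalf²=0.087025
  -B: nom -28.040 → Σnom=-74.930; wc +0.030/-0.207 → slack +0.190/-0.637; half-tol=0.118, Σhalf²=0.101067
  +C: nom +12.800 → Σnom=-62.130; wc +0.250/-0.295 → slack +0.440/-0.932; half-tol=0.272, Σhalf²=0.175323
  +D: nom +13.600 → Σnom=-48.530; wc +0.015/-0.200 → slack +0.455/-1.132; half-tol=0.108, Σhalf²=0.186880
  +E: nom +3.400 → Σnom=-45.130; wc +0.079/-0.025 → slack +0.534/-1.157; half-tol=0.052, Σhalf²=0.189584
  -F: nom -35.600 → Σnom=-80.730; wc +0.388/-0.220 → slack +0.922/-1.377; half-tol=0.304, Σhalf²=0.282000
  -G: nom -11.720 → Σnom=-92.450; wc +0.160/-0.160 → slack +1.082/-1.537; half-tol=0.160, Σhalf²=0.307600
  -H: nom -33.400 → Σnom=-125.850; wc +0.058/-0.058 → slack +1.140/-1.595; half-tol=0.058, Σhalf²=0.310964
  +I: nom +3.500 → Σnom=-122.350; wc +0.500/-0.280 → slack +1.640/-1.875; half-tol=0.390, Σhalf²=0.463064
Nominal = -122.350. Worst-case = [-122.350 - 1.875, -122.350 + 1.640] = [-124.225, -120.710]. RSS = √0.463064 = 0.680.

nominal=-122.350 wc=[-124.225,-120.710] rss=0.680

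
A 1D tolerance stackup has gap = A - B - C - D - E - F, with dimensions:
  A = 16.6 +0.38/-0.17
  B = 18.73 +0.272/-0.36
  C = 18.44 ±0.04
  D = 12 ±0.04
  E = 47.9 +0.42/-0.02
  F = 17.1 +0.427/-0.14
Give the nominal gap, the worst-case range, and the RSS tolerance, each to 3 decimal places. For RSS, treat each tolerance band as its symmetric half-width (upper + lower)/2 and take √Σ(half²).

Stack each dimension's contribution:
  +A: nom +16.600 → Σnom=16.600; wc +0.380/-0.170 → slack +0.380/-0.170; half-tol=0.275, Σhalf²=0.075625
  -B: nom -18.730 → Σnom=-2.130; wc +0.360/-0.272 → slack +0.740/-0.442; half-tol=0.316, Σhalf²=0.175481
  -C: nom -18.440 → Σnom=-20.570; wc +0.040/-0.040 → slack +0.780/-0.482; half-tol=0.040, Σhalf²=0.177081
  -D: nom -12.000 → Σnom=-32.570; wc +0.040/-0.040 → slack +0.820/-0.522; half-tol=0.040, Σhalf²=0.178681
  -E: nom -47.900 → Σnom=-80.470; wc +0.020/-0.420 → slack +0.840/-0.942; half-tol=0.220, Σhalf²=0.227081
  -F: nom -17.100 → Σnom=-97.570; wc +0.140/-0.427 → slack +0.980/-1.369; half-tol=0.283, Σhalf²=0.307453
Nominal = -97.570. Worst-case = [-97.570 - 1.369, -97.570 + 0.980] = [-98.939, -96.590]. RSS = √0.307453 = 0.554.

nominal=-97.570 wc=[-98.939,-96.590] rss=0.554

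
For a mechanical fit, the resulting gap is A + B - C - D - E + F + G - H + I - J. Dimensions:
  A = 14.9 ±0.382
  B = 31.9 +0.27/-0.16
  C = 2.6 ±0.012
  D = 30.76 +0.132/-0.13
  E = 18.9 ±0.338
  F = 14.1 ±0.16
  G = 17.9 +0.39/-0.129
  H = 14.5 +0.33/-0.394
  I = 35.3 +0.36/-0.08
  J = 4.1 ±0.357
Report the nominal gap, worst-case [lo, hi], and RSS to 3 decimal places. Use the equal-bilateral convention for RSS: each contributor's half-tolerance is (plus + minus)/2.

nominal=43.240 wc=[41.160,46.033] rss=0.851

Stack each dimension's contribution:
  +A: nom +14.900 → Σnom=14.900; wc +0.382/-0.382 → slack +0.382/-0.382; half-tol=0.382, Σhalf²=0.145924
  +B: nom +31.900 → Σnom=46.800; wc +0.270/-0.160 → slack +0.652/-0.542; half-tol=0.215, Σhalf²=0.192149
  -C: nom -2.600 → Σnom=44.200; wc +0.012/-0.012 → slack +0.664/-0.554; half-tol=0.012, Σhalf²=0.192293
  -D: nom -30.760 → Σnom=13.440; wc +0.130/-0.132 → slack +0.794/-0.686; half-tol=0.131, Σhalf²=0.209454
  -E: nom -18.900 → Σnom=-5.460; wc +0.338/-0.338 → slack +1.132/-1.024; half-tol=0.338, Σhalf²=0.323698
  +F: nom +14.100 → Σnom=8.640; wc +0.160/-0.160 → slack +1.292/-1.184; half-tol=0.160, Σhalf²=0.349298
  +G: nom +17.900 → Σnom=26.540; wc +0.390/-0.129 → slack +1.682/-1.313; half-tol=0.260, Σhalf²=0.416638
  -H: nom -14.500 → Σnom=12.040; wc +0.394/-0.330 → slack +2.076/-1.643; half-tol=0.362, Σhalf²=0.547682
  +I: nom +35.300 → Σnom=47.340; wc +0.360/-0.080 → slack +2.436/-1.723; half-tol=0.220, Σhalf²=0.596082
  -J: nom -4.100 → Σnom=43.240; wc +0.357/-0.357 → slack +2.793/-2.080; half-tol=0.357, Σhalf²=0.723531
Nominal = 43.240. Worst-case = [43.240 - 2.080, 43.240 + 2.793] = [41.160, 46.033]. RSS = √0.723531 = 0.851.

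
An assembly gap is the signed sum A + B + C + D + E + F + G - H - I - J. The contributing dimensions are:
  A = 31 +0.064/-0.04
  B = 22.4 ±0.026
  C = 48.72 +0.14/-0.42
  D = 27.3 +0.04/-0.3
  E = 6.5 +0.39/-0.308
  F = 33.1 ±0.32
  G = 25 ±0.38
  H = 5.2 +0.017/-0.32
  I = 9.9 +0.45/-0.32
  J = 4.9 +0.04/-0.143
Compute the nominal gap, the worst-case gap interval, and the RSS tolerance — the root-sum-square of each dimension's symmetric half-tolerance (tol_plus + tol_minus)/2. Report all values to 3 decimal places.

nominal=174.020 wc=[171.719,176.163] rss=0.815

Stack each dimension's contribution:
  +A: nom +31.000 → Σnom=31.000; wc +0.064/-0.040 → slack +0.064/-0.040; half-tol=0.052, Σhalf²=0.002704
  +B: nom +22.400 → Σnom=53.400; wc +0.026/-0.026 → slack +0.090/-0.066; half-tol=0.026, Σhalf²=0.003380
  +C: nom +48.720 → Σnom=102.120; wc +0.140/-0.420 → slack +0.230/-0.486; half-tol=0.280, Σhalf²=0.081780
  +D: nom +27.300 → Σnom=129.420; wc +0.040/-0.300 → slack +0.270/-0.786; half-tol=0.170, Σhalf²=0.110680
  +E: nom +6.500 → Σnom=135.920; wc +0.390/-0.308 → slack +0.660/-1.094; half-tol=0.349, Σhalf²=0.232481
  +F: nom +33.100 → Σnom=169.020; wc +0.320/-0.320 → slack +0.980/-1.414; half-tol=0.320, Σhalf²=0.334881
  +G: nom +25.000 → Σnom=194.020; wc +0.380/-0.380 → slack +1.360/-1.794; half-tol=0.380, Σhalf²=0.479281
  -H: nom -5.200 → Σnom=188.820; wc +0.320/-0.017 → slack +1.680/-1.811; half-tol=0.169, Σhalf²=0.507673
  -I: nom -9.900 → Σnom=178.920; wc +0.320/-0.450 → slack +2.000/-2.261; half-tol=0.385, Σhalf²=0.655898
  -J: nom -4.900 → Σnom=174.020; wc +0.143/-0.040 → slack +2.143/-2.301; half-tol=0.091, Σhalf²=0.664270
Nominal = 174.020. Worst-case = [174.020 - 2.301, 174.020 + 2.143] = [171.719, 176.163]. RSS = √0.664270 = 0.815.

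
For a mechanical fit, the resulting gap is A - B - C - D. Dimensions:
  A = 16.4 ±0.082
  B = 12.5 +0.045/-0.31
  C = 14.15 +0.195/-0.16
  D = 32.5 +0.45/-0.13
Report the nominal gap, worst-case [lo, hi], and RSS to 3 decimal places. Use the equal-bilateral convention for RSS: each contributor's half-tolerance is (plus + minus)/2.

Stack each dimension's contribution:
  +A: nom +16.400 → Σnom=16.400; wc +0.082/-0.082 → slack +0.082/-0.082; half-tol=0.082, Σhalf²=0.006724
  -B: nom -12.500 → Σnom=3.900; wc +0.310/-0.045 → slack +0.392/-0.127; half-tol=0.177, Σhalf²=0.038230
  -C: nom -14.150 → Σnom=-10.250; wc +0.160/-0.195 → slack +0.552/-0.322; half-tol=0.177, Σhalf²=0.069737
  -D: nom -32.500 → Σnom=-42.750; wc +0.130/-0.450 → slack +0.682/-0.772; half-tol=0.290, Σhalf²=0.153837
Nominal = -42.750. Worst-case = [-42.750 - 0.772, -42.750 + 0.682] = [-43.522, -42.068]. RSS = √0.153837 = 0.392.

nominal=-42.750 wc=[-43.522,-42.068] rss=0.392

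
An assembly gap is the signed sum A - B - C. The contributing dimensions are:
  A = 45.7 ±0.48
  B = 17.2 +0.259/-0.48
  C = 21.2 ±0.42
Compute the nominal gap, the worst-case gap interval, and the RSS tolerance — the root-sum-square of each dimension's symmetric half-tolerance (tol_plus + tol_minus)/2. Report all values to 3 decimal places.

Stack each dimension's contribution:
  +A: nom +45.700 → Σnom=45.700; wc +0.480/-0.480 → slack +0.480/-0.480; half-tol=0.480, Σhalf²=0.230400
  -B: nom -17.200 → Σnom=28.500; wc +0.480/-0.259 → slack +0.960/-0.739; half-tol=0.369, Σhalf²=0.366930
  -C: nom -21.200 → Σnom=7.300; wc +0.420/-0.420 → slack +1.380/-1.159; half-tol=0.420, Σhalf²=0.543330
Nominal = 7.300. Worst-case = [7.300 - 1.159, 7.300 + 1.380] = [6.141, 8.680]. RSS = √0.543330 = 0.737.

nominal=7.300 wc=[6.141,8.680] rss=0.737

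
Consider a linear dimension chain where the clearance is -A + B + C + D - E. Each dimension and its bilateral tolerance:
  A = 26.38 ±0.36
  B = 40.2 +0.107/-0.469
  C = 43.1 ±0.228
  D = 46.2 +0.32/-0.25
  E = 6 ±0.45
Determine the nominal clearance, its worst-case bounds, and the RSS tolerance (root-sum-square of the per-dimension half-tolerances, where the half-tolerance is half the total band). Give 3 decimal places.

nominal=97.120 wc=[95.363,98.585] rss=0.740

Stack each dimension's contribution:
  -A: nom -26.380 → Σnom=-26.380; wc +0.360/-0.360 → slack +0.360/-0.360; half-tol=0.360, Σhalf²=0.129600
  +B: nom +40.200 → Σnom=13.820; wc +0.107/-0.469 → slack +0.467/-0.829; half-tol=0.288, Σhalf²=0.212544
  +C: nom +43.100 → Σnom=56.920; wc +0.228/-0.228 → slack +0.695/-1.057; half-tol=0.228, Σhalf²=0.264528
  +D: nom +46.200 → Σnom=103.120; wc +0.320/-0.250 → slack +1.015/-1.307; half-tol=0.285, Σhalf²=0.345753
  -E: nom -6.000 → Σnom=97.120; wc +0.450/-0.450 → slack +1.465/-1.757; half-tol=0.450, Σhalf²=0.548253
Nominal = 97.120. Worst-case = [97.120 - 1.757, 97.120 + 1.465] = [95.363, 98.585]. RSS = √0.548253 = 0.740.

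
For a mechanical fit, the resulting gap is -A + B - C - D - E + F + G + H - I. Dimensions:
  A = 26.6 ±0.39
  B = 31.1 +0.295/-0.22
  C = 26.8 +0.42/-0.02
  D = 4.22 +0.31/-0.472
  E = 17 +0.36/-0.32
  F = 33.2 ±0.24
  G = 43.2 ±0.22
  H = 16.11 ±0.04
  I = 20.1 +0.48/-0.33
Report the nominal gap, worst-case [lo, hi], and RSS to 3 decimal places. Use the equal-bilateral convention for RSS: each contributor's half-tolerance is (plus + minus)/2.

Stack each dimension's contribution:
  -A: nom -26.600 → Σnom=-26.600; wc +0.390/-0.390 → slack +0.390/-0.390; half-tol=0.390, Σhalf²=0.152100
  +B: nom +31.100 → Σnom=4.500; wc +0.295/-0.220 → slack +0.685/-0.610; half-tol=0.258, Σhalf²=0.218406
  -C: nom -26.800 → Σnom=-22.300; wc +0.020/-0.420 → slack +0.705/-1.030; half-tol=0.220, Σhalf²=0.266806
  -D: nom -4.220 → Σnom=-26.520; wc +0.472/-0.310 → slack +1.177/-1.340; half-tol=0.391, Σhalf²=0.419687
  -E: nom -17.000 → Σnom=-43.520; wc +0.320/-0.360 → slack +1.497/-1.700; half-tol=0.340, Σhalf²=0.535287
  +F: nom +33.200 → Σnom=-10.320; wc +0.240/-0.240 → slack +1.737/-1.940; half-tol=0.240, Σhalf²=0.592887
  +G: nom +43.200 → Σnom=32.880; wc +0.220/-0.220 → slack +1.957/-2.160; half-tol=0.220, Σhalf²=0.641287
  +H: nom +16.110 → Σnom=48.990; wc +0.040/-0.040 → slack +1.997/-2.200; half-tol=0.040, Σhalf²=0.642887
  -I: nom -20.100 → Σnom=28.890; wc +0.330/-0.480 → slack +2.327/-2.680; half-tol=0.405, Σhalf²=0.806912
Nominal = 28.890. Worst-case = [28.890 - 2.680, 28.890 + 2.327] = [26.210, 31.217]. RSS = √0.806912 = 0.898.

nominal=28.890 wc=[26.210,31.217] rss=0.898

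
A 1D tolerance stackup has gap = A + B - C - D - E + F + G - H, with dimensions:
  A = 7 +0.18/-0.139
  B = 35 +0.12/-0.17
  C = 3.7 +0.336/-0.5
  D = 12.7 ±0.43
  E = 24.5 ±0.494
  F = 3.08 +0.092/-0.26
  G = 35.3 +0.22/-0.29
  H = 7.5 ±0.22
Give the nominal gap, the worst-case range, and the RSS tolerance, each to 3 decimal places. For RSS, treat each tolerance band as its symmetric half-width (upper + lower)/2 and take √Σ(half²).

Stack each dimension's contribution:
  +A: nom +7.000 → Σnom=7.000; wc +0.180/-0.139 → slack +0.180/-0.139; half-tol=0.160, Σhalf²=0.025440
  +B: nom +35.000 → Σnom=42.000; wc +0.120/-0.170 → slack +0.300/-0.309; half-tol=0.145, Σhalf²=0.046465
  -C: nom -3.700 → Σnom=38.300; wc +0.500/-0.336 → slack +0.800/-0.645; half-tol=0.418, Σhalf²=0.221189
  -D: nom -12.700 → Σnom=25.600; wc +0.430/-0.430 → slack +1.230/-1.075; half-tol=0.430, Σhalf²=0.406089
  -E: nom -24.500 → Σnom=1.100; wc +0.494/-0.494 → slack +1.724/-1.569; half-tol=0.494, Σhalf²=0.650125
  +F: nom +3.080 → Σnom=4.180; wc +0.092/-0.260 → slack +1.816/-1.829; half-tol=0.176, Σhalf²=0.681101
  +G: nom +35.300 → Σnom=39.480; wc +0.220/-0.290 → slack +2.036/-2.119; half-tol=0.255, Σhalf²=0.746126
  -H: nom -7.500 → Σnom=31.980; wc +0.220/-0.220 → slack +2.256/-2.339; half-tol=0.220, Σhalf²=0.794526
Nominal = 31.980. Worst-case = [31.980 - 2.339, 31.980 + 2.256] = [29.641, 34.236]. RSS = √0.794526 = 0.891.

nominal=31.980 wc=[29.641,34.236] rss=0.891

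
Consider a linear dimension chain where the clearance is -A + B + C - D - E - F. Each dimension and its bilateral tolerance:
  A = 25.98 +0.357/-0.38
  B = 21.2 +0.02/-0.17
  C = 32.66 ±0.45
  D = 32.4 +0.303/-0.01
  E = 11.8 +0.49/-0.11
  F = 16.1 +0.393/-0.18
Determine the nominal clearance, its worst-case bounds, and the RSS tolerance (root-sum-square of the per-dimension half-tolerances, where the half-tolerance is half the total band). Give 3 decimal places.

nominal=-32.420 wc=[-34.583,-31.270] rss=0.737

Stack each dimension's contribution:
  -A: nom -25.980 → Σnom=-25.980; wc +0.380/-0.357 → slack +0.380/-0.357; half-tol=0.368, Σhalf²=0.135792
  +B: nom +21.200 → Σnom=-4.780; wc +0.020/-0.170 → slack +0.400/-0.527; half-tol=0.095, Σhalf²=0.144817
  +C: nom +32.660 → Σnom=27.880; wc +0.450/-0.450 → slack +0.850/-0.977; half-tol=0.450, Σhalf²=0.347317
  -D: nom -32.400 → Σnom=-4.520; wc +0.010/-0.303 → slack +0.860/-1.280; half-tol=0.157, Σhalf²=0.371810
  -E: nom -11.800 → Σnom=-16.320; wc +0.110/-0.490 → slack +0.970/-1.770; half-tol=0.300, Σhalf²=0.461809
  -F: nom -16.100 → Σnom=-32.420; wc +0.180/-0.393 → slack +1.150/-2.163; half-tol=0.286, Σhalf²=0.543892
Nominal = -32.420. Worst-case = [-32.420 - 2.163, -32.420 + 1.150] = [-34.583, -31.270]. RSS = √0.543892 = 0.737.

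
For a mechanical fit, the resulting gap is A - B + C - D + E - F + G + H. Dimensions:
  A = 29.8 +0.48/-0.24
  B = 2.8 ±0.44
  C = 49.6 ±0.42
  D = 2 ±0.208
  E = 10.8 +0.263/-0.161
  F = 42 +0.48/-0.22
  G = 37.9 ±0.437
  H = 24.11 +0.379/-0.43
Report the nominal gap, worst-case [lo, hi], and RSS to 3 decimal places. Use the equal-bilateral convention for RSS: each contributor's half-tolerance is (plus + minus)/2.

Stack each dimension's contribution:
  +A: nom +29.800 → Σnom=29.800; wc +0.480/-0.240 → slack +0.480/-0.240; half-tol=0.360, Σhalf²=0.129600
  -B: nom -2.800 → Σnom=27.000; wc +0.440/-0.440 → slack +0.920/-0.680; half-tol=0.440, Σhalf²=0.323200
  +C: nom +49.600 → Σnom=76.600; wc +0.420/-0.420 → slack +1.340/-1.100; half-tol=0.420, Σhalf²=0.499600
  -D: nom -2.000 → Σnom=74.600; wc +0.208/-0.208 → slack +1.548/-1.308; half-tol=0.208, Σhalf²=0.542864
  +E: nom +10.800 → Σnom=85.400; wc +0.263/-0.161 → slack +1.811/-1.469; half-tol=0.212, Σhalf²=0.587808
  -F: nom -42.000 → Σnom=43.400; wc +0.220/-0.480 → slack +2.031/-1.949; half-tol=0.350, Σhalf²=0.710308
  +G: nom +37.900 → Σnom=81.300; wc +0.437/-0.437 → slack +2.468/-2.386; half-tol=0.437, Σhalf²=0.901277
  +H: nom +24.110 → Σnom=105.410; wc +0.379/-0.430 → slack +2.847/-2.816; half-tol=0.404, Σhalf²=1.064897
Nominal = 105.410. Worst-case = [105.410 - 2.816, 105.410 + 2.847] = [102.594, 108.257]. RSS = √1.064897 = 1.032.

nominal=105.410 wc=[102.594,108.257] rss=1.032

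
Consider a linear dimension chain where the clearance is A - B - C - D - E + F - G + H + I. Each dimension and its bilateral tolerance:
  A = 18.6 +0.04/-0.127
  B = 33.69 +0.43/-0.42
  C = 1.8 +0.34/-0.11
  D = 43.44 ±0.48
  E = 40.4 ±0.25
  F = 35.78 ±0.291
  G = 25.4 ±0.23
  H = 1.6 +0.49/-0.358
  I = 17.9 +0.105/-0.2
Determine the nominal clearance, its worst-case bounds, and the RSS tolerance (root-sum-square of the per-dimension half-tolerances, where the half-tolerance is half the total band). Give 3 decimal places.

nominal=-70.850 wc=[-73.556,-68.434] rss=0.934

Stack each dimension's contribution:
  +A: nom +18.600 → Σnom=18.600; wc +0.040/-0.127 → slack +0.040/-0.127; half-tol=0.084, Σhalf²=0.006972
  -B: nom -33.690 → Σnom=-15.090; wc +0.420/-0.430 → slack +0.460/-0.557; half-tol=0.425, Σhalf²=0.187597
  -C: nom -1.800 → Σnom=-16.890; wc +0.110/-0.340 → slack +0.570/-0.897; half-tol=0.225, Σhalf²=0.238222
  -D: nom -43.440 → Σnom=-60.330; wc +0.480/-0.480 → slack +1.050/-1.377; half-tol=0.480, Σhalf²=0.468622
  -E: nom -40.400 → Σnom=-100.730; wc +0.250/-0.250 → slack +1.300/-1.627; half-tol=0.250, Σhalf²=0.531122
  +F: nom +35.780 → Σnom=-64.950; wc +0.291/-0.291 → slack +1.591/-1.918; half-tol=0.291, Σhalf²=0.615803
  -G: nom -25.400 → Σnom=-90.350; wc +0.230/-0.230 → slack +1.821/-2.148; half-tol=0.230, Σhalf²=0.668703
  +H: nom +1.600 → Σnom=-88.750; wc +0.490/-0.358 → slack +2.311/-2.506; half-tol=0.424, Σhalf²=0.848479
  +I: nom +17.900 → Σnom=-70.850; wc +0.105/-0.200 → slack +2.416/-2.706; half-tol=0.152, Σhalf²=0.871735
Nominal = -70.850. Worst-case = [-70.850 - 2.706, -70.850 + 2.416] = [-73.556, -68.434]. RSS = √0.871735 = 0.934.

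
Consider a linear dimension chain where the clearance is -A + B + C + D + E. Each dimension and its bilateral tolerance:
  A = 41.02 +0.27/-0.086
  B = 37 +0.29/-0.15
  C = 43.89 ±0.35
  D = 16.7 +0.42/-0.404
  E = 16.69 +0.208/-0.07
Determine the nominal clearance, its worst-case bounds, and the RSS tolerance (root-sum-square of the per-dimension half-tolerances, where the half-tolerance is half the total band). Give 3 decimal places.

Stack each dimension's contribution:
  -A: nom -41.020 → Σnom=-41.020; wc +0.086/-0.270 → slack +0.086/-0.270; half-tol=0.178, Σhalf²=0.031684
  +B: nom +37.000 → Σnom=-4.020; wc +0.290/-0.150 → slack +0.376/-0.420; half-tol=0.220, Σhalf²=0.080084
  +C: nom +43.890 → Σnom=39.870; wc +0.350/-0.350 → slack +0.726/-0.770; half-tol=0.350, Σhalf²=0.202584
  +D: nom +16.700 → Σnom=56.570; wc +0.420/-0.404 → slack +1.146/-1.174; half-tol=0.412, Σhalf²=0.372328
  +E: nom +16.690 → Σnom=73.260; wc +0.208/-0.070 → slack +1.354/-1.244; half-tol=0.139, Σhalf²=0.391649
Nominal = 73.260. Worst-case = [73.260 - 1.244, 73.260 + 1.354] = [72.016, 74.614]. RSS = √0.391649 = 0.626.

nominal=73.260 wc=[72.016,74.614] rss=0.626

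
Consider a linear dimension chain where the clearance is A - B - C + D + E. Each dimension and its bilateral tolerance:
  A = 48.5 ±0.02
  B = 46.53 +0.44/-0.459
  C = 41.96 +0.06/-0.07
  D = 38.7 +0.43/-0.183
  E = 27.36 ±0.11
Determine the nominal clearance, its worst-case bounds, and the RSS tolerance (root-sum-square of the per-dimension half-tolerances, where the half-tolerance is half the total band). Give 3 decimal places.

Stack each dimension's contribution:
  +A: nom +48.500 → Σnom=48.500; wc +0.020/-0.020 → slack +0.020/-0.020; half-tol=0.020, Σhalf²=0.000400
  -B: nom -46.530 → Σnom=1.970; wc +0.459/-0.440 → slack +0.479/-0.460; half-tol=0.450, Σhalf²=0.202450
  -C: nom -41.960 → Σnom=-39.990; wc +0.070/-0.060 → slack +0.549/-0.520; half-tol=0.065, Σhalf²=0.206675
  +D: nom +38.700 → Σnom=-1.290; wc +0.430/-0.183 → slack +0.979/-0.703; half-tol=0.306, Σhalf²=0.300618
  +E: nom +27.360 → Σnom=26.070; wc +0.110/-0.110 → slack +1.089/-0.813; half-tol=0.110, Σhalf²=0.312718
Nominal = 26.070. Worst-case = [26.070 - 0.813, 26.070 + 1.089] = [25.257, 27.159]. RSS = √0.312718 = 0.559.

nominal=26.070 wc=[25.257,27.159] rss=0.559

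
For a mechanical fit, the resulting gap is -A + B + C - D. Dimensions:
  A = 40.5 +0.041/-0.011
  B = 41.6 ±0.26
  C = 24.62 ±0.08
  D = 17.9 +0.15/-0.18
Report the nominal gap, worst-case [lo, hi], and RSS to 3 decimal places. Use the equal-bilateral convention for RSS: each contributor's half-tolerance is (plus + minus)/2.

nominal=7.820 wc=[7.289,8.351] rss=0.319

Stack each dimension's contribution:
  -A: nom -40.500 → Σnom=-40.500; wc +0.011/-0.041 → slack +0.011/-0.041; half-tol=0.026, Σhalf²=0.000676
  +B: nom +41.600 → Σnom=1.100; wc +0.260/-0.260 → slack +0.271/-0.301; half-tol=0.260, Σhalf²=0.068276
  +C: nom +24.620 → Σnom=25.720; wc +0.080/-0.080 → slack +0.351/-0.381; half-tol=0.080, Σhalf²=0.074676
  -D: nom -17.900 → Σnom=7.820; wc +0.180/-0.150 → slack +0.531/-0.531; half-tol=0.165, Σhalf²=0.101901
Nominal = 7.820. Worst-case = [7.820 - 0.531, 7.820 + 0.531] = [7.289, 8.351]. RSS = √0.101901 = 0.319.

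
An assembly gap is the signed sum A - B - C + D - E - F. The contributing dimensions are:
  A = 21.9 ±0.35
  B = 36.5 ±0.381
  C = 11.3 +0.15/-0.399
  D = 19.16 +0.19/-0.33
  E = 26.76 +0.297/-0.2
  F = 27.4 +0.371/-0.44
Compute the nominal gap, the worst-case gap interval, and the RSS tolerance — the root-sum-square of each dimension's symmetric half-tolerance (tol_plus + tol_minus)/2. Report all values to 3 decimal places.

nominal=-60.900 wc=[-62.779,-58.940] rss=0.798

Stack each dimension's contribution:
  +A: nom +21.900 → Σnom=21.900; wc +0.350/-0.350 → slack +0.350/-0.350; half-tol=0.350, Σhalf²=0.122500
  -B: nom -36.500 → Σnom=-14.600; wc +0.381/-0.381 → slack +0.731/-0.731; half-tol=0.381, Σhalf²=0.267661
  -C: nom -11.300 → Σnom=-25.900; wc +0.399/-0.150 → slack +1.130/-0.881; half-tol=0.275, Σhalf²=0.343011
  +D: nom +19.160 → Σnom=-6.740; wc +0.190/-0.330 → slack +1.320/-1.211; half-tol=0.260, Σhalf²=0.410611
  -E: nom -26.760 → Σnom=-33.500; wc +0.200/-0.297 → slack +1.520/-1.508; half-tol=0.248, Σhalf²=0.472363
  -F: nom -27.400 → Σnom=-60.900; wc +0.440/-0.371 → slack +1.960/-1.879; half-tol=0.405, Σhalf²=0.636794
Nominal = -60.900. Worst-case = [-60.900 - 1.879, -60.900 + 1.960] = [-62.779, -58.940]. RSS = √0.636794 = 0.798.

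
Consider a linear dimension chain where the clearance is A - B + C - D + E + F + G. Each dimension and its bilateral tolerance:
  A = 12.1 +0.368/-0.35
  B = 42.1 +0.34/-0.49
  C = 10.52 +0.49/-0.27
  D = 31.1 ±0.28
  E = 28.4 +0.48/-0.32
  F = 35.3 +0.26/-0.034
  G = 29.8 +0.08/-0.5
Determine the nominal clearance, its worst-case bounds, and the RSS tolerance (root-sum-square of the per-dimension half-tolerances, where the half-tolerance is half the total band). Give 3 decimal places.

nominal=42.920 wc=[40.826,45.368] rss=0.889

Stack each dimension's contribution:
  +A: nom +12.100 → Σnom=12.100; wc +0.368/-0.350 → slack +0.368/-0.350; half-tol=0.359, Σhalf²=0.128881
  -B: nom -42.100 → Σnom=-30.000; wc +0.490/-0.340 → slack +0.858/-0.690; half-tol=0.415, Σhalf²=0.301106
  +C: nom +10.520 → Σnom=-19.480; wc +0.490/-0.270 → slack +1.348/-0.960; half-tol=0.380, Σhalf²=0.445506
  -D: nom -31.100 → Σnom=-50.580; wc +0.280/-0.280 → slack +1.628/-1.240; half-tol=0.280, Σhalf²=0.523906
  +E: nom +28.400 → Σnom=-22.180; wc +0.480/-0.320 → slack +2.108/-1.560; half-tol=0.400, Σhalf²=0.683906
  +F: nom +35.300 → Σnom=13.120; wc +0.260/-0.034 → slack +2.368/-1.594; half-tol=0.147, Σhalf²=0.705515
  +G: nom +29.800 → Σnom=42.920; wc +0.080/-0.500 → slack +2.448/-2.094; half-tol=0.290, Σhalf²=0.789615
Nominal = 42.920. Worst-case = [42.920 - 2.094, 42.920 + 2.448] = [40.826, 45.368]. RSS = √0.789615 = 0.889.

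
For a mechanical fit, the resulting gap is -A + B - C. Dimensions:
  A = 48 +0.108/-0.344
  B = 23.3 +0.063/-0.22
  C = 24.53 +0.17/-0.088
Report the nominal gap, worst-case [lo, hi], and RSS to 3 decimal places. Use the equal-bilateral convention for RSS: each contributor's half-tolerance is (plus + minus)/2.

Stack each dimension's contribution:
  -A: nom -48.000 → Σnom=-48.000; wc +0.344/-0.108 → slack +0.344/-0.108; half-tol=0.226, Σhalf²=0.051076
  +B: nom +23.300 → Σnom=-24.700; wc +0.063/-0.220 → slack +0.407/-0.328; half-tol=0.142, Σhalf²=0.071098
  -C: nom -24.530 → Σnom=-49.230; wc +0.088/-0.170 → slack +0.495/-0.498; half-tol=0.129, Σhalf²=0.087739
Nominal = -49.230. Worst-case = [-49.230 - 0.498, -49.230 + 0.495] = [-49.728, -48.735]. RSS = √0.087739 = 0.296.

nominal=-49.230 wc=[-49.728,-48.735] rss=0.296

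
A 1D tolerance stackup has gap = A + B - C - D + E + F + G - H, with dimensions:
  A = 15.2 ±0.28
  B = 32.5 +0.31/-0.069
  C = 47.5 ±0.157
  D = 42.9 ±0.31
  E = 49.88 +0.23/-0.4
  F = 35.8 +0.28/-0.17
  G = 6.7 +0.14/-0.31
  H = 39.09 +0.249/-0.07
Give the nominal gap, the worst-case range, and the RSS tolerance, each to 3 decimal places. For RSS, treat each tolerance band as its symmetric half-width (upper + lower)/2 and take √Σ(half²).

nominal=10.590 wc=[8.645,12.367] rss=0.679

Stack each dimension's contribution:
  +A: nom +15.200 → Σnom=15.200; wc +0.280/-0.280 → slack +0.280/-0.280; half-tol=0.280, Σhalf²=0.078400
  +B: nom +32.500 → Σnom=47.700; wc +0.310/-0.069 → slack +0.590/-0.349; half-tol=0.190, Σhalf²=0.114310
  -C: nom -47.500 → Σnom=0.200; wc +0.157/-0.157 → slack +0.747/-0.506; half-tol=0.157, Σhalf²=0.138959
  -D: nom -42.900 → Σnom=-42.700; wc +0.310/-0.310 → slack +1.057/-0.816; half-tol=0.310, Σhalf²=0.235059
  +E: nom +49.880 → Σnom=7.180; wc +0.230/-0.400 → slack +1.287/-1.216; half-tol=0.315, Σhalf²=0.334284
  +F: nom +35.800 → Σnom=42.980; wc +0.280/-0.170 → slack +1.567/-1.386; half-tol=0.225, Σhalf²=0.384909
  +G: nom +6.700 → Σnom=49.680; wc +0.140/-0.310 → slack +1.707/-1.696; half-tol=0.225, Σhalf²=0.435534
  -H: nom -39.090 → Σnom=10.590; wc +0.070/-0.249 → slack +1.777/-1.945; half-tol=0.160, Σhalf²=0.460975
Nominal = 10.590. Worst-case = [10.590 - 1.945, 10.590 + 1.777] = [8.645, 12.367]. RSS = √0.460975 = 0.679.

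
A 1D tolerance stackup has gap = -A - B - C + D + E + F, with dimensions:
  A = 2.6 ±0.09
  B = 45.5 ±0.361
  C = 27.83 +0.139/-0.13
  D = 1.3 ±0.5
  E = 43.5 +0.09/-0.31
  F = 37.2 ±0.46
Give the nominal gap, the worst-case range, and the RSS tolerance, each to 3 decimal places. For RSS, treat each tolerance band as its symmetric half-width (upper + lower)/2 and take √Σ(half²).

Stack each dimension's contribution:
  -A: nom -2.600 → Σnom=-2.600; wc +0.090/-0.090 → slack +0.090/-0.090; half-tol=0.090, Σhalf²=0.008100
  -B: nom -45.500 → Σnom=-48.100; wc +0.361/-0.361 → slack +0.451/-0.451; half-tol=0.361, Σhalf²=0.138421
  -C: nom -27.830 → Σnom=-75.930; wc +0.130/-0.139 → slack +0.581/-0.590; half-tol=0.135, Σhalf²=0.156511
  +D: nom +1.300 → Σnom=-74.630; wc +0.500/-0.500 → slack +1.081/-1.090; half-tol=0.500, Σhalf²=0.406511
  +E: nom +43.500 → Σnom=-31.130; wc +0.090/-0.310 → slack +1.171/-1.400; half-tol=0.200, Σhalf²=0.446511
  +F: nom +37.200 → Σnom=6.070; wc +0.460/-0.460 → slack +1.631/-1.860; half-tol=0.460, Σhalf²=0.658111
Nominal = 6.070. Worst-case = [6.070 - 1.860, 6.070 + 1.631] = [4.210, 7.701]. RSS = √0.658111 = 0.811.

nominal=6.070 wc=[4.210,7.701] rss=0.811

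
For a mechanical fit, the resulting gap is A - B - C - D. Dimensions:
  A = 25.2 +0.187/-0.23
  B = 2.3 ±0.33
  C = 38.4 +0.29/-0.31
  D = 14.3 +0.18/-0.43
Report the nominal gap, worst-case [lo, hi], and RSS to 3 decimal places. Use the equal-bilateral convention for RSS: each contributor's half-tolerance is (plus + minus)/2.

nominal=-29.800 wc=[-30.830,-28.543] rss=0.579

Stack each dimension's contribution:
  +A: nom +25.200 → Σnom=25.200; wc +0.187/-0.230 → slack +0.187/-0.230; half-tol=0.209, Σhalf²=0.043472
  -B: nom -2.300 → Σnom=22.900; wc +0.330/-0.330 → slack +0.517/-0.560; half-tol=0.330, Σhalf²=0.152372
  -C: nom -38.400 → Σnom=-15.500; wc +0.310/-0.290 → slack +0.827/-0.850; half-tol=0.300, Σhalf²=0.242372
  -D: nom -14.300 → Σnom=-29.800; wc +0.430/-0.180 → slack +1.257/-1.030; half-tol=0.305, Σhalf²=0.335397
Nominal = -29.800. Worst-case = [-29.800 - 1.030, -29.800 + 1.257] = [-30.830, -28.543]. RSS = √0.335397 = 0.579.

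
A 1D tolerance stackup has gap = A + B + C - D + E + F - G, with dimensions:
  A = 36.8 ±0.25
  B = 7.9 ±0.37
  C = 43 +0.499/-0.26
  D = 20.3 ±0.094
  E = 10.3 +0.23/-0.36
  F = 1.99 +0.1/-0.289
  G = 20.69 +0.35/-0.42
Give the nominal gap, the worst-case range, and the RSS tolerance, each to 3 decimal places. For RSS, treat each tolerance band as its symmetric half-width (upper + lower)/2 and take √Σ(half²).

nominal=59.000 wc=[57.027,60.963] rss=0.791

Stack each dimension's contribution:
  +A: nom +36.800 → Σnom=36.800; wc +0.250/-0.250 → slack +0.250/-0.250; half-tol=0.250, Σhalf²=0.062500
  +B: nom +7.900 → Σnom=44.700; wc +0.370/-0.370 → slack +0.620/-0.620; half-tol=0.370, Σhalf²=0.199400
  +C: nom +43.000 → Σnom=87.700; wc +0.499/-0.260 → slack +1.119/-0.880; half-tol=0.380, Σhalf²=0.343420
  -D: nom -20.300 → Σnom=67.400; wc +0.094/-0.094 → slack +1.213/-0.974; half-tol=0.094, Σhalf²=0.352256
  +E: nom +10.300 → Σnom=77.700; wc +0.230/-0.360 → slack +1.443/-1.334; half-tol=0.295, Σhalf²=0.439281
  +F: nom +1.990 → Σnom=79.690; wc +0.100/-0.289 → slack +1.543/-1.623; half-tol=0.195, Σhalf²=0.477111
  -G: nom -20.690 → Σnom=59.000; wc +0.420/-0.350 → slack +1.963/-1.973; half-tol=0.385, Σhalf²=0.625336
Nominal = 59.000. Worst-case = [59.000 - 1.973, 59.000 + 1.963] = [57.027, 60.963]. RSS = √0.625336 = 0.791.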